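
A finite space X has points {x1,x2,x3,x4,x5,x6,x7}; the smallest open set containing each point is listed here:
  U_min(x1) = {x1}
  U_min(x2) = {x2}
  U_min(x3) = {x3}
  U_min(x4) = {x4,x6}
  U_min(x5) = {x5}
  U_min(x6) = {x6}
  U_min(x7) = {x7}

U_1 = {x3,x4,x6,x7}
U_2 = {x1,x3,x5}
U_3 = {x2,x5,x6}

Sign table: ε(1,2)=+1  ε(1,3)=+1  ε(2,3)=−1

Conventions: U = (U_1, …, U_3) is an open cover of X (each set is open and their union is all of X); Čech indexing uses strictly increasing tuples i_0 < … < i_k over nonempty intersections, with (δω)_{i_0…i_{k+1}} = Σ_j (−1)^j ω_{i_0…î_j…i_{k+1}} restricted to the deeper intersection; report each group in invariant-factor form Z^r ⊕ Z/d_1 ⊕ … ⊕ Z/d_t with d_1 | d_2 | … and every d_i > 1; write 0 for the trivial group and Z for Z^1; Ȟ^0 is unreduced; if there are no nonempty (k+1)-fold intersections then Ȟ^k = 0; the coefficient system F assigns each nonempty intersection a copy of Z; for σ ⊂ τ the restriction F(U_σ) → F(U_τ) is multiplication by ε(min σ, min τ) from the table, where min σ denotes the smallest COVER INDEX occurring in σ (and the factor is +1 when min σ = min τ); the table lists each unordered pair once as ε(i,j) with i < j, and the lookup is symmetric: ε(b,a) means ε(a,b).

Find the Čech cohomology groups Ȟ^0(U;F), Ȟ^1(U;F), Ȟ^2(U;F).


Ȟ^0 ≅ 0,  Ȟ^1 ≅ Z/2,  Ȟ^2 ≅ 0

nerve simplices:
  U12={x3} U13={x6} U23={x5}
C dims 3,3; δ0: rk 3, SNF 1^2·2
degree 0: 3−3−0 = 0 → Ȟ^0 ≅ 0
degree 1: 3−0−3 = 0 plus torsion [2] → Ȟ^1 ≅ Z/2
degree 2: 0−0−0 = 0 → Ȟ^2 ≅ 0


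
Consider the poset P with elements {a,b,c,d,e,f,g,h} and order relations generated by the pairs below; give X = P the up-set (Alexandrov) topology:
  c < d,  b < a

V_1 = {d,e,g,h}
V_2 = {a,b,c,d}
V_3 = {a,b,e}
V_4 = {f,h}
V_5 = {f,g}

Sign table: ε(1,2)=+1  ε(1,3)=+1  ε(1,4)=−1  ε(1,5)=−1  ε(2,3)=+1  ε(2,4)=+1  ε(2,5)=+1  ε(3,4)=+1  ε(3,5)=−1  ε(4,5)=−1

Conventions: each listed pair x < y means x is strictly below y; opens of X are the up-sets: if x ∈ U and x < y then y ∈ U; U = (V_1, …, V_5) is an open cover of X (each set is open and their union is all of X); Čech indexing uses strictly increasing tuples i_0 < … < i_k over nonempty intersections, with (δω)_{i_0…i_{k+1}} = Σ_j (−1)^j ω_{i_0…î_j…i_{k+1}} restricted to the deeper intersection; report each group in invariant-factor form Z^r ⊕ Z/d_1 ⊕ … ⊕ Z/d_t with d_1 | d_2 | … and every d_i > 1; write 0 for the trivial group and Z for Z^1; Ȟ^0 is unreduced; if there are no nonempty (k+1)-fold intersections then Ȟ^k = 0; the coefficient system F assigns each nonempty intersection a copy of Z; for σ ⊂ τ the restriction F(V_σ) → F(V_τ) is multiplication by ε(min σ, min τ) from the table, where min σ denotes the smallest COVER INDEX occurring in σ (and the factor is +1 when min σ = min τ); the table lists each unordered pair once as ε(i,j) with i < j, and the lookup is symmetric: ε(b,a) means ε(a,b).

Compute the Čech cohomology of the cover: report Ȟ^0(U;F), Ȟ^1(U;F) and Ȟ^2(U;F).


nerve simplices:
  V12={d} V13={e} V14={h} V15={g} V23={a,b} V45={f}
C dims 5,6; δ0: rk 5, SNF 1^4·2
degree 0: 5−5−0 = 0 → Ȟ^0 ≅ 0
degree 1: 6−0−5 = 1 plus torsion [2] → Ȟ^1 ≅ Z ⊕ Z/2
degree 2: 0−0−0 = 0 → Ȟ^2 ≅ 0

Ȟ^0(U;F) ≅ 0; Ȟ^1(U;F) ≅ Z ⊕ Z/2; Ȟ^2(U;F) ≅ 0


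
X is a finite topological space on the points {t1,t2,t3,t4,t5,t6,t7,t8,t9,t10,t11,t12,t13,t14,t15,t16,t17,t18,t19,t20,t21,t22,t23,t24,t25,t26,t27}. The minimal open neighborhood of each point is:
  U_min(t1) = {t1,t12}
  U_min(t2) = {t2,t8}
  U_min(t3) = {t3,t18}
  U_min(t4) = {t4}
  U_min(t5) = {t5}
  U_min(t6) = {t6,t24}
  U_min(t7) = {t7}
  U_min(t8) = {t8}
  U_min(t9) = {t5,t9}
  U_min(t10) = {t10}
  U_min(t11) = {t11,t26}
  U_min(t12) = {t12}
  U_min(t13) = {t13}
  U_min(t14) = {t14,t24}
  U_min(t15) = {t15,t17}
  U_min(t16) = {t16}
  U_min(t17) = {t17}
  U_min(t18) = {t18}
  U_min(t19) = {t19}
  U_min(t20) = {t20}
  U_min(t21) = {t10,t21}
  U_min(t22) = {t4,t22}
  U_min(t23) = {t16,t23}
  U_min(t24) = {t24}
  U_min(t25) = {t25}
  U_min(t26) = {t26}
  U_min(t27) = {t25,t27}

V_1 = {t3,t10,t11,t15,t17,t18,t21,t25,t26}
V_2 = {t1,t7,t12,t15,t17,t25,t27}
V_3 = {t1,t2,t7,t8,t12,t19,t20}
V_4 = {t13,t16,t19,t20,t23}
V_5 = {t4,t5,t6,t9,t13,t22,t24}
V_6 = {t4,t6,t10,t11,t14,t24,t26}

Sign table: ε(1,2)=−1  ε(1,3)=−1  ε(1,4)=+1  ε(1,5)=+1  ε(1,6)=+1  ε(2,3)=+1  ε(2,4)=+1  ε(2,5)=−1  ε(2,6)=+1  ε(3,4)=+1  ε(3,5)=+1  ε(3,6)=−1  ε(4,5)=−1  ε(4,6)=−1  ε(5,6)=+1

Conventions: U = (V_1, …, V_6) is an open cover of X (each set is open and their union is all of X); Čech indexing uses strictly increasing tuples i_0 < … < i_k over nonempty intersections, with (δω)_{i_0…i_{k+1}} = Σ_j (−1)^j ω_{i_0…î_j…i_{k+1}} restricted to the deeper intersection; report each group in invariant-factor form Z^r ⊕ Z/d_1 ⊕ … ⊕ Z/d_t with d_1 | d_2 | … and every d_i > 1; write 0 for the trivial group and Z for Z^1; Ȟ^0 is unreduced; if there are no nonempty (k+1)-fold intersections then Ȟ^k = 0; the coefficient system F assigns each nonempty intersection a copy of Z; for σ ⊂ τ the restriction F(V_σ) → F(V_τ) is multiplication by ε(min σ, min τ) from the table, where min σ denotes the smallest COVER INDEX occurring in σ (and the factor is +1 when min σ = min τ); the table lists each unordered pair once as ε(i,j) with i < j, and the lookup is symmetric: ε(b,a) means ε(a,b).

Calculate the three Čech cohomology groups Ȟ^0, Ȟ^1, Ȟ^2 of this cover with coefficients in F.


Ȟ^0 ≅ Z; Ȟ^1 ≅ Z; Ȟ^2 ≅ 0

nonempty overlaps:
  V12={t15,t17,t25} V16={t10,t11,t26} V23={t1,t7,t12} V34={t19,t20} V45={t13} V56={t4,t6,t24}
C dims 6,6; δ0: rk 5, SNF 1^5
degree 0: 6−5−0 = 1 → Ȟ^0 ≅ Z
degree 1: 6−0−5 = 1 → Ȟ^1 ≅ Z
degree 2: 0−0−0 = 0 → Ȟ^2 ≅ 0


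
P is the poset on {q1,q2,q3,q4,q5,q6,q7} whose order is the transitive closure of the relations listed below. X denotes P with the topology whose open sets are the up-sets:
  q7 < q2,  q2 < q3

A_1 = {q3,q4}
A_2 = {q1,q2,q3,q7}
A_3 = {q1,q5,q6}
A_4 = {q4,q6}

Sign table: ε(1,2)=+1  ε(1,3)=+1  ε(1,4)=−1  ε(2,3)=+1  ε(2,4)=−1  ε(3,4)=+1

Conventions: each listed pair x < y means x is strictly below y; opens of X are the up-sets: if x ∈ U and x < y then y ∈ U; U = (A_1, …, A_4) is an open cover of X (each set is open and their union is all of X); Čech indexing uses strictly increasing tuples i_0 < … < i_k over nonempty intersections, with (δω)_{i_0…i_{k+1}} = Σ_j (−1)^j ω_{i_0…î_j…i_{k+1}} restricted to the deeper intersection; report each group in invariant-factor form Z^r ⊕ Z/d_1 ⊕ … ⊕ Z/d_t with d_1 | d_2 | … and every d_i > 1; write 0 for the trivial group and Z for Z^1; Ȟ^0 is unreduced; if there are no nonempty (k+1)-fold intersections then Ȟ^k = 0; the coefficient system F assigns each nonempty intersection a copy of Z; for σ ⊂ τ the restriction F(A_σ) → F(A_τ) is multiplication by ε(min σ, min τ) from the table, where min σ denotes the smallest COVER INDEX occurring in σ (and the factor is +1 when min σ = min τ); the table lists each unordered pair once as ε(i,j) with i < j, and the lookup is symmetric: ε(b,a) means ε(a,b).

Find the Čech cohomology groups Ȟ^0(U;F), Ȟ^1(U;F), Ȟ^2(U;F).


cover nerve:
  A12={q3} A14={q4} A23={q1} A34={q6}
C dims 4,4; δ0: rk 4, SNF 1^3·2
Ȟ^0: (4−4)−0=0 ⇒ 0
Ȟ^1: (4−0)−4=0 plus torsion [2] ⇒ Z/2
Ȟ^2: (0−0)−0=0 ⇒ 0

Ȟ^0 = 0, Ȟ^1 = Z/2 and Ȟ^2 = 0


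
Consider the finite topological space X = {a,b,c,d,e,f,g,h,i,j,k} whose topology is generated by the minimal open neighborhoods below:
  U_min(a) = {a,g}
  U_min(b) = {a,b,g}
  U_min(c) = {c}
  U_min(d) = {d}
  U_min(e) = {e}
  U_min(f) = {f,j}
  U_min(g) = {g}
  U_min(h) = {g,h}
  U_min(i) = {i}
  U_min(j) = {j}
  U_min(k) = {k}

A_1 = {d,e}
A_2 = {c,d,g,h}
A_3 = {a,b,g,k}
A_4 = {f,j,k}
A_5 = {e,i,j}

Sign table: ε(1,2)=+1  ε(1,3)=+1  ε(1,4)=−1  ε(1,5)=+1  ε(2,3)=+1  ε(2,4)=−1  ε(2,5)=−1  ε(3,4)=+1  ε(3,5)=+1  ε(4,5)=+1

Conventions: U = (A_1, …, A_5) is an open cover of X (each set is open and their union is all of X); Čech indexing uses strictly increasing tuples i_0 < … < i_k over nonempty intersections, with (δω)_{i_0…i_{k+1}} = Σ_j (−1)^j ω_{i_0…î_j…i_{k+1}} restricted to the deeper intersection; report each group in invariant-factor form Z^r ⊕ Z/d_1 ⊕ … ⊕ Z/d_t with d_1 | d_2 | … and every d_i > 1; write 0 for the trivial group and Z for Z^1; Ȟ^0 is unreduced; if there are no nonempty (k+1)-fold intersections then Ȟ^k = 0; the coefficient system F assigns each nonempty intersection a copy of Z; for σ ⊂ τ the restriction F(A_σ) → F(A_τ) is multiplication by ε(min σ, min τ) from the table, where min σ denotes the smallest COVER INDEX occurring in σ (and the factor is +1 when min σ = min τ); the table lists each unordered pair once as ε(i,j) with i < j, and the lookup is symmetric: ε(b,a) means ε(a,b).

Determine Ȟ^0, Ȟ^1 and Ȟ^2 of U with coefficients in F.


Ȟ^0 = Z, Ȟ^1 = Z and Ȟ^2 = 0

intersection data:
  A12={d} A15={e} A23={g} A34={k} A45={j}
C dims 5,5; δ0: rk 4, SNF 1^4
Ȟ^0 = (5 − 4) − 0 = 1, so Ȟ^0 ≅ Z
Ȟ^1 = (5 − 0) − 4 = 1, so Ȟ^1 ≅ Z
Ȟ^2 = (0 − 0) − 0 = 0, so Ȟ^2 ≅ 0


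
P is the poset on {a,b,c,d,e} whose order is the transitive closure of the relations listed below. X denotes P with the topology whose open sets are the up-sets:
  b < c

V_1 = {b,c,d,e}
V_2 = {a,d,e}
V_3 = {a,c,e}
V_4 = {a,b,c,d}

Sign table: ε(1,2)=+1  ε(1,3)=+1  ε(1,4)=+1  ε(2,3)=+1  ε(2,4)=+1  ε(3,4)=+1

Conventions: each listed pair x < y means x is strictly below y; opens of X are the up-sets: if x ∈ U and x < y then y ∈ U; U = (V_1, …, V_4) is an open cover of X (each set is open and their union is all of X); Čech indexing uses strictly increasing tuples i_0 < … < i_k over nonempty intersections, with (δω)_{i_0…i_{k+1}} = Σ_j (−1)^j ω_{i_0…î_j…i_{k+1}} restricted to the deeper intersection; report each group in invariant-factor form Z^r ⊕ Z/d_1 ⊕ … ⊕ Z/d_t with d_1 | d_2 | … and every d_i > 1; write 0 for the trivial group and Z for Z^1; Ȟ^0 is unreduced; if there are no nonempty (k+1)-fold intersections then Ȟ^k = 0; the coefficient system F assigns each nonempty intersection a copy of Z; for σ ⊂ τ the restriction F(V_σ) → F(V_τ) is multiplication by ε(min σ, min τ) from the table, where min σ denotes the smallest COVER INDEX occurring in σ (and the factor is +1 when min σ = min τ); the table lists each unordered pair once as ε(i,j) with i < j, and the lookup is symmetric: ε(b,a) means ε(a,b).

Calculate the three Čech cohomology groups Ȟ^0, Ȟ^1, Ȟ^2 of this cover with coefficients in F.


nonempty intersections:
  V12={d,e} V13={c,e} V14={b,c,d} V23={a,e} V24={a,d} V34={a,c}
  V123={e} V124={d} V134={c} V234={a}
C dims 4,6,4; δ0: rk 3, SNF 1^3; δ1: rk 3, SNF 1^3
Ȟ^0: (4−3)−0=1 ⇒ Z
Ȟ^1: (6−3)−3=0 ⇒ 0
Ȟ^2: (4−0)−3=1 ⇒ Z

Ȟ^0(U;F) ≅ Z, Ȟ^1(U;F) ≅ 0, Ȟ^2(U;F) ≅ Z


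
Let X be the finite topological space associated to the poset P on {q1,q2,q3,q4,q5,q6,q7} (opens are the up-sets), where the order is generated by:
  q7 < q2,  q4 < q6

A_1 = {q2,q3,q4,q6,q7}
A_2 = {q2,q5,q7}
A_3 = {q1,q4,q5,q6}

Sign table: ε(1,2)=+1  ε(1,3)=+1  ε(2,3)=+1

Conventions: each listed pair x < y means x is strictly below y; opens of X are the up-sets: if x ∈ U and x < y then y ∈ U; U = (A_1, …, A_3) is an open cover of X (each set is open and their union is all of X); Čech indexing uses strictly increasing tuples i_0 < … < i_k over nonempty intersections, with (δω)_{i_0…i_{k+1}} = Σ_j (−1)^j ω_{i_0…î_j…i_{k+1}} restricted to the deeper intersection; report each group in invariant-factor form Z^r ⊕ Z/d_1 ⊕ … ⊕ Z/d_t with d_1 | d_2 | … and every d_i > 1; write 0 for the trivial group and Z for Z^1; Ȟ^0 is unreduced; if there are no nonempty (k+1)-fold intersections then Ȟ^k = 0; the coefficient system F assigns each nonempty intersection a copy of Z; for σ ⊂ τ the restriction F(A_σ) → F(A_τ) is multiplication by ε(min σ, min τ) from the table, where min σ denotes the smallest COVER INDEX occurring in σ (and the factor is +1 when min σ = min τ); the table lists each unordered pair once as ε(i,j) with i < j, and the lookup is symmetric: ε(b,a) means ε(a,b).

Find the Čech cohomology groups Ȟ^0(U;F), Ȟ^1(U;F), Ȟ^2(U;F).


Ȟ^0 ≅ Z, Ȟ^1 ≅ Z and Ȟ^2 ≅ 0

nonempty overlaps:
  A12={q2,q7} A13={q4,q6} A23={q5}
C dims 3,3; δ0: rk 2, SNF 1^2
degree 0: 3−2−0 = 1 → Ȟ^0 ≅ Z
degree 1: 3−0−2 = 1 → Ȟ^1 ≅ Z
degree 2: 0−0−0 = 0 → Ȟ^2 ≅ 0


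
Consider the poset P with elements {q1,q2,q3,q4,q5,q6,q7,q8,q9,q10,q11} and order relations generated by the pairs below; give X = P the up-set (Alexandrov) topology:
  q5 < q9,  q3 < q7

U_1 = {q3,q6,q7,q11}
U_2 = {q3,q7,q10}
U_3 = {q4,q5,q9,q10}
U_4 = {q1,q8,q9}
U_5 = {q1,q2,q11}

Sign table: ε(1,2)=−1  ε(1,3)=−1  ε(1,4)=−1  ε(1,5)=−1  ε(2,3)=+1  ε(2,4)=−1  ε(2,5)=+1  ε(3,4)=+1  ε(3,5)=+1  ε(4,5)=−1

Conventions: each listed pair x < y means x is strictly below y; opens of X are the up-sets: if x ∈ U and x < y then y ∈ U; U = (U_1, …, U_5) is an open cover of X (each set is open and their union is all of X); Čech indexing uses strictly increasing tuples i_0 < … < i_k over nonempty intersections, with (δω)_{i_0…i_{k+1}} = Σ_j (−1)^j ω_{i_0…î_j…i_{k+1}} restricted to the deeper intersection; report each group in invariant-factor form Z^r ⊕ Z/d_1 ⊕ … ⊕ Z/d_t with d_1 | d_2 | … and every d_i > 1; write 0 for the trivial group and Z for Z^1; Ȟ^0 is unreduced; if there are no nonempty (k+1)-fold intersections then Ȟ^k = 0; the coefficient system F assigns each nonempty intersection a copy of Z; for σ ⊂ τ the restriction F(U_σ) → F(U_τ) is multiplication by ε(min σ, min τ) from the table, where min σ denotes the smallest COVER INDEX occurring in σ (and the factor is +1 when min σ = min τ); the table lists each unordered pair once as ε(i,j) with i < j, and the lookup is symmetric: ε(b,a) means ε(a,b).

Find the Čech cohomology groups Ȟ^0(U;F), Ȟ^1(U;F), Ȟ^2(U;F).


Ȟ^0 ≅ 0, Ȟ^1 ≅ Z/2, Ȟ^2 ≅ 0

cover nerve:
  U12={q3,q7} U15={q11} U23={q10} U34={q9} U45={q1}
C dims 5,5; δ0: rk 5, SNF 1^4·2
Ȟ^0: (5−5)−0=0 ⇒ 0
Ȟ^1: (5−0)−5=0 plus torsion [2] ⇒ Z/2
Ȟ^2: (0−0)−0=0 ⇒ 0


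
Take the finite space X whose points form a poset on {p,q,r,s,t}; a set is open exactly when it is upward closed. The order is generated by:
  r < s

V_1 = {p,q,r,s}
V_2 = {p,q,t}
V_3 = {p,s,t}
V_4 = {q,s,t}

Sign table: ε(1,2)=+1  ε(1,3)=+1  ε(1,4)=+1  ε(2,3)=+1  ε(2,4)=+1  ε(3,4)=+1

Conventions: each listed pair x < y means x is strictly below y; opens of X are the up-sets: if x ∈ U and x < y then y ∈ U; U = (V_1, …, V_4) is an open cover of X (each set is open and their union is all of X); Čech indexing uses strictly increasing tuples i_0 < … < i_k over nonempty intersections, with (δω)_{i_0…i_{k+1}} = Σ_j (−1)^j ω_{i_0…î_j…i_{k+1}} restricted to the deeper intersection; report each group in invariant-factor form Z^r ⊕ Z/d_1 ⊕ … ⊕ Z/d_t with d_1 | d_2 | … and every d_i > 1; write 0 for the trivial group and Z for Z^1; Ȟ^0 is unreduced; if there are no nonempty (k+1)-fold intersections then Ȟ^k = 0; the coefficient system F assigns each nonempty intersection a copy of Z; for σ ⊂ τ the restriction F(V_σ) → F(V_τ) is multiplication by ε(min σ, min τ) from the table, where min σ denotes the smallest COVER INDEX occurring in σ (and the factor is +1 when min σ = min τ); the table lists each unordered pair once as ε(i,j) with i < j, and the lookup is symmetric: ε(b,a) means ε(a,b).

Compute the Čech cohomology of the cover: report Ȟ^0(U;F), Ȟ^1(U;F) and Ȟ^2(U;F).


Ȟ^0 = Z,  Ȟ^1 = 0,  Ȟ^2 = Z

nerve of the cover:
  V12={p,q} V13={p,s} V14={q,s} V23={p,t} V24={q,t} V34={s,t}
  V123={p} V124={q} V134={s} V234={t}
C dims 4,6,4; δ0: rk 3, SNF 1^3; δ1: rk 3, SNF 1^3
Ȟ^0 = (4 − 3) − 0 = 1, so Ȟ^0 ≅ Z
Ȟ^1 = (6 − 3) − 3 = 0, so Ȟ^1 ≅ 0
Ȟ^2 = (4 − 0) − 3 = 1, so Ȟ^2 ≅ Z


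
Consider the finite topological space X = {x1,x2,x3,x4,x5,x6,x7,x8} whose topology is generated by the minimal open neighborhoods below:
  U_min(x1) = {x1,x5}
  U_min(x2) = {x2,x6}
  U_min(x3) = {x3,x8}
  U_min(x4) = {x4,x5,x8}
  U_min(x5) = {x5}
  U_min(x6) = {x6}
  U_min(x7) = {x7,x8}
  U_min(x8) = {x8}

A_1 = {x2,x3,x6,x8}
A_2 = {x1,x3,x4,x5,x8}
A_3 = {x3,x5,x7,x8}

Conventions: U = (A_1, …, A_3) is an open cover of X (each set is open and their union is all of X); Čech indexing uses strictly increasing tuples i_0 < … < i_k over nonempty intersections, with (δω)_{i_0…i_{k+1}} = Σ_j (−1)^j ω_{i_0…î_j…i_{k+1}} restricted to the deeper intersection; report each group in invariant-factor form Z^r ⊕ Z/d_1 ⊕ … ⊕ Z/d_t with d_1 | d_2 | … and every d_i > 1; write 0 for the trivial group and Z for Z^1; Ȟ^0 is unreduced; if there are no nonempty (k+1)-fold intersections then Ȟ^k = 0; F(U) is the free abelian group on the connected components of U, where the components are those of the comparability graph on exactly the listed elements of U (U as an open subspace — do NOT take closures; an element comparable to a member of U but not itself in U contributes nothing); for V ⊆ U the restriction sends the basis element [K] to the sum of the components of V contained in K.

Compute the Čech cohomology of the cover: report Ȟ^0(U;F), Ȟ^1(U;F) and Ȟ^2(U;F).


Ȟ^0 ≅ Z^2, Ȟ^1 ≅ 0, Ȟ^2 ≅ 0

intersection data:
  A12={x3,x8} A13={x3,x8} A23={x3,x5,x8}
  A123={x3,x8}
components per intersection:
  A1: {x2,x6} {x3,x8}
  A2: {x1,x3,x4,x5,x8}
  A3: {x3,x7,x8} {x5}
  A12: {x3,x8}
  A13: {x3,x8}
  A23: {x3,x8} {x5}
  A123: {x3,x8}
C dims 5,4,1; δ0: rk 3, SNF 1^3; δ1: rk 1, SNF 1^1
Ȟ^0 = (5 − 3) − 0 = 2, so Ȟ^0 ≅ Z^2
Ȟ^1 = (4 − 1) − 3 = 0, so Ȟ^1 ≅ 0
Ȟ^2 = (1 − 0) − 1 = 0, so Ȟ^2 ≅ 0


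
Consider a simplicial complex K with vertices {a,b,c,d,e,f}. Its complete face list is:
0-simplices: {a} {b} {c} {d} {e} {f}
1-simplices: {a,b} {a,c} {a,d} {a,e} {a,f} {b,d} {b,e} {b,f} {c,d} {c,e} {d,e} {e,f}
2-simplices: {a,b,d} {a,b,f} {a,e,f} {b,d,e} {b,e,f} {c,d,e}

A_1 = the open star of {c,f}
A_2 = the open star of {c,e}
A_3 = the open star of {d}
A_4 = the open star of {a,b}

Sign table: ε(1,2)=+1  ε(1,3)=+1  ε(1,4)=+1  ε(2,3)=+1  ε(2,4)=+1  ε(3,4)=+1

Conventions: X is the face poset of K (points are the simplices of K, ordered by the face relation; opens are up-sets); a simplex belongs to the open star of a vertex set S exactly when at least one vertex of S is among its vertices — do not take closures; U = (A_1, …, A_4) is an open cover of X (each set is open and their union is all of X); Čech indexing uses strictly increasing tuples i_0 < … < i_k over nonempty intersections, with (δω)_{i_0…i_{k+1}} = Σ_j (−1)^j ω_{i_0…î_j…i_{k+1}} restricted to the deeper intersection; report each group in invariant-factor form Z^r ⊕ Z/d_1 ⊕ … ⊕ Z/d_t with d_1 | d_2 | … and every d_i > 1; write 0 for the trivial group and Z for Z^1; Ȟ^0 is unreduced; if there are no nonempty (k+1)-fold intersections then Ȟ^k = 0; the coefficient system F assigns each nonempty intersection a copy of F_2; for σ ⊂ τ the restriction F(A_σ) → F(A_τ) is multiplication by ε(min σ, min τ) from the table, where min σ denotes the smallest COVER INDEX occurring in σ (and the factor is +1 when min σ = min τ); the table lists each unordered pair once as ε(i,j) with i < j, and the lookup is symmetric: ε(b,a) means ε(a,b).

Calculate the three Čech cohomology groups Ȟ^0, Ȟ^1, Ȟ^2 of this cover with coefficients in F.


nonempty overlaps:
  A1={{c},{f},{a,c},{a,f},{b,f},{c,d},{c,e},{e,f},{a,b,f},{a,e,f},{b,e,f},{c,d,e}} A2={{c},{e},{a,c},{a,e},{b,e},{c,d},{c,e},{d,e},{e,f},{a,e,f},{b,d,e},{b,e,f},{c,d,e}} A3={{d},{a,d},{b,d},{c,d},{d,e},{a,b,d},{b,d,e},{c,d,e}} A4={{a},{b},{a,b},{a,c},{a,d},{a,e},{a,f},{b,d},{b,e},{b,f},{a,b,d},{a,b,f},{a,e,f},{b,d,e},{b,e,f}}
  A12={{c},{a,c},{c,d},{c,e},{e,f},{a,e,f},{b,e,f},{c,d,e}} A13={{c,d},{c,d,e}} A14={{a,c},{a,f},{b,f},{a,b,f},{a,e,f},{b,e,f}} A23={{c,d},{d,e},{b,d,e},{c,d,e}} A24={{a,c},{a,e},{b,e},{a,e,f},{b,d,e},{b,e,f}} A34={{a,d},{b,d},{a,b,d},{b,d,e}}
  A123={{c,d},{c,d,e}} A124={{a,c},{a,e,f},{b,e,f}} A234={{b,d,e}}
C dims 4,6,3; δ0: rk_F2 3; δ1: rk_F2 3
degree 0: 4−3−0 = 1 → Ȟ^0 ≅ Z/2
degree 1: 6−3−3 = 0 → Ȟ^1 ≅ 0
degree 2: 3−0−3 = 0 → Ȟ^2 ≅ 0

Ȟ^0(U;F) ≅ Z/2, Ȟ^1(U;F) ≅ 0 and Ȟ^2(U;F) ≅ 0


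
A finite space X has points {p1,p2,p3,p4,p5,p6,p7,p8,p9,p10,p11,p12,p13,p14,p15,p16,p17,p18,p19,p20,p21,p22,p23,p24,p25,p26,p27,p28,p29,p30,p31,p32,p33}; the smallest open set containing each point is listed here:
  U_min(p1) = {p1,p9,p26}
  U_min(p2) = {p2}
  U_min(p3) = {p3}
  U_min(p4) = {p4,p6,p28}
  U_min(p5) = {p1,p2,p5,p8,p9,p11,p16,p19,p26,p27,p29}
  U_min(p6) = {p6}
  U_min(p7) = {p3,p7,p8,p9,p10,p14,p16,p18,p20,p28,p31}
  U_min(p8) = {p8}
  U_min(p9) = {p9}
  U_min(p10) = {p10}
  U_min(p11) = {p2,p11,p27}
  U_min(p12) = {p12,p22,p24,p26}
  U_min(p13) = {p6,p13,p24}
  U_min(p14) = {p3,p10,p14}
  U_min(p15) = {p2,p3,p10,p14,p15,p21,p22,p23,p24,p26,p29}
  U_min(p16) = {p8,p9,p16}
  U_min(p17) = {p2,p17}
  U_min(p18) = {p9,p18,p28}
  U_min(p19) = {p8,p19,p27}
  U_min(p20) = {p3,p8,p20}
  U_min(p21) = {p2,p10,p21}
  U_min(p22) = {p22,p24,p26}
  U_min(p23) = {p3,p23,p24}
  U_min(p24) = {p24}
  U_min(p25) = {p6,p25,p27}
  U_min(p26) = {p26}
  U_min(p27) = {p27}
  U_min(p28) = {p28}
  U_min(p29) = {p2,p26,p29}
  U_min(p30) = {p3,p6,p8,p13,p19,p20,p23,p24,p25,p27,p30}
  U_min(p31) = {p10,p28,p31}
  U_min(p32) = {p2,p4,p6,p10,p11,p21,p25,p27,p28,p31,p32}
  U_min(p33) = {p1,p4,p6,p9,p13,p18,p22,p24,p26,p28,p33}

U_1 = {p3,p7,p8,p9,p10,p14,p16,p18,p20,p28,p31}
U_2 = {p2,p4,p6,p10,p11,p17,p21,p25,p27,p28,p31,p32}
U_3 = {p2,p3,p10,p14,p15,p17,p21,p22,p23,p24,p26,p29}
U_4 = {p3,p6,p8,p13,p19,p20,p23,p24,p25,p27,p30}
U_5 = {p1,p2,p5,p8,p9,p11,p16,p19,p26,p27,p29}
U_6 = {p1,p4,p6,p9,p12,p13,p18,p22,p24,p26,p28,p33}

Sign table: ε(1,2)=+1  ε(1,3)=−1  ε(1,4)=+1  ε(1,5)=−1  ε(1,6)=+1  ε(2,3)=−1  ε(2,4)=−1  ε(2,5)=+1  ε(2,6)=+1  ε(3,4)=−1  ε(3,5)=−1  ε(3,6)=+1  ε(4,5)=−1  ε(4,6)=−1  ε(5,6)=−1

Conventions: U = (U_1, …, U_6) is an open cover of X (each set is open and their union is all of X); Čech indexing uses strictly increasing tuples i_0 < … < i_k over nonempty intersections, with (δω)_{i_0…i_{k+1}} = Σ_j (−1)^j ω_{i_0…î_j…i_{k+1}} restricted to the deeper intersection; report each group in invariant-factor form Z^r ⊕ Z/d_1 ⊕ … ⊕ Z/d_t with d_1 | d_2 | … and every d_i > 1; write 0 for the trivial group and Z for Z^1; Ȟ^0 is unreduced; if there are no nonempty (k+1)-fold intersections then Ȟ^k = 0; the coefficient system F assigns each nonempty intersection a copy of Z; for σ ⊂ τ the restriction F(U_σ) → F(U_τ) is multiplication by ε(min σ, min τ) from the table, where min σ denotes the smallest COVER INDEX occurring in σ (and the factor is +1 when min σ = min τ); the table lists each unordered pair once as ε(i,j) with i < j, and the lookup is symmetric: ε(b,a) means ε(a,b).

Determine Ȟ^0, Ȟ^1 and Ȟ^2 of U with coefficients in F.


nerve of the cover:
  U12={p10,p28,p31} U13={p3,p10,p14} U14={p3,p8,p20} U15={p8,p9,p16} U16={p9,p18,p28} U23={p2,p10,p17,p21} U24={p6,p25,p27} U25={p2,p11,p27} U26={p4,p6,p28} U34={p3,p23,p24} U35={p2,p26,p29} U36={p22,p24,p26} U45={p8,p19,p27} U46={p6,p13,p24} U56={p1,p9,p26}
  U123={p10} U126={p28} U134={p3} U145={p8} U156={p9} U235={p2} U245={p27} U246={p6} U346={p24} U356={p26}
C dims 6,15,10; δ0: rk 6, SNF 1^5·2; δ1: rk 9, SNF 1^9
Ȟ^0 = (6 − 6) − 0 = 0, so Ȟ^0 ≅ 0
Ȟ^1 = (15 − 9) − 6 = 0 plus torsion [2], so Ȟ^1 ≅ Z/2
Ȟ^2 = (10 − 0) − 9 = 1, so Ȟ^2 ≅ Z

Ȟ^0 = 0, Ȟ^1 = Z/2, Ȟ^2 = Z


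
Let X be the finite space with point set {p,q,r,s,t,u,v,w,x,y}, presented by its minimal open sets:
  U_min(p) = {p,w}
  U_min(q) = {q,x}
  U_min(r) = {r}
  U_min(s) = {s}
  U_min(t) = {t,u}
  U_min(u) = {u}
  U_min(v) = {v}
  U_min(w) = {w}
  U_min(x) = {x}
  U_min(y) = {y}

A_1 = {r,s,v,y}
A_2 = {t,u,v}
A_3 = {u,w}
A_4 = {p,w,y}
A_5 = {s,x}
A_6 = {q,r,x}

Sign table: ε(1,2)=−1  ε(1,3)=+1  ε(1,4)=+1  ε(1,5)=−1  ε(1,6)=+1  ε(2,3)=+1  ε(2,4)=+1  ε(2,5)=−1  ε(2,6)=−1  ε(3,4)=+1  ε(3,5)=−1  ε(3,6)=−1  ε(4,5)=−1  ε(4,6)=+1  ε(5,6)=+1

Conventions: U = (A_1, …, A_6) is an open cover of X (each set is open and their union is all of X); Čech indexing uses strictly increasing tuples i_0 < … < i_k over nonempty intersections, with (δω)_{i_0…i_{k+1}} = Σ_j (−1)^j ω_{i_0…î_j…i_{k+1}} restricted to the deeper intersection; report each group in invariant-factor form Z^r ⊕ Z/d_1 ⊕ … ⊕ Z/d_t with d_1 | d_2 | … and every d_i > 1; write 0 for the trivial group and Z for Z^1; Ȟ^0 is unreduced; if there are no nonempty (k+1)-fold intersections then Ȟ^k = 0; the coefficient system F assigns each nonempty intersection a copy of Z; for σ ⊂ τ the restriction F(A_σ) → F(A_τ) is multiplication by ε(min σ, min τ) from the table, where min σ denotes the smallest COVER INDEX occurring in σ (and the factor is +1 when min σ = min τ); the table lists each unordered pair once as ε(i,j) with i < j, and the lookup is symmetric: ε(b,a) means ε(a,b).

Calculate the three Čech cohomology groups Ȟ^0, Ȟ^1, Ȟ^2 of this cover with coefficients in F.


nonempty overlaps:
  A12={v} A14={y} A15={s} A16={r} A23={u} A34={w} A56={x}
C dims 6,7; δ0: rk 6, SNF 1^5·2
degree 0: 6−6−0 = 0 → Ȟ^0 ≅ 0
degree 1: 7−0−6 = 1 plus torsion [2] → Ȟ^1 ≅ Z ⊕ Z/2
degree 2: 0−0−0 = 0 → Ȟ^2 ≅ 0

Ȟ^0 = 0; Ȟ^1 = Z ⊕ Z/2; Ȟ^2 = 0


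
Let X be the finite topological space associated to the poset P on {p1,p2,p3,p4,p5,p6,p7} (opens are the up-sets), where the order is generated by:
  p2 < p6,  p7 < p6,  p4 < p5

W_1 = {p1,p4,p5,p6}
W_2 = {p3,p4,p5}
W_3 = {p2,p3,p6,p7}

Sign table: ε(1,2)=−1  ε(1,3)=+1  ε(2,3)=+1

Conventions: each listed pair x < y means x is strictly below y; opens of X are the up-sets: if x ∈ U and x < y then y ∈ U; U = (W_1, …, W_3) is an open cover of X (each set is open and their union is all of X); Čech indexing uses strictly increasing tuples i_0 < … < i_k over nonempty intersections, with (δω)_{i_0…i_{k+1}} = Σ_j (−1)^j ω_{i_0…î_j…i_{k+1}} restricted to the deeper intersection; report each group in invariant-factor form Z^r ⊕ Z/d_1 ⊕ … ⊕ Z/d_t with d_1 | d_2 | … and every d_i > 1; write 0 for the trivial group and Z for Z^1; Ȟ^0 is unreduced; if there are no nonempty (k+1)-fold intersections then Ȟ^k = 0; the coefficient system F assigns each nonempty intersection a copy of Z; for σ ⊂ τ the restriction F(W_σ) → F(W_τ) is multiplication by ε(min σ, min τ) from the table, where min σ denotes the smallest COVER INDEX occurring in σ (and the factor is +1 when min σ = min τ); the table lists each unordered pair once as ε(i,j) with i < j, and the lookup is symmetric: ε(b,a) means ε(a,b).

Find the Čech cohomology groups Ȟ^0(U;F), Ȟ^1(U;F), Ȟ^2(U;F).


Ȟ^0(U;F) ≅ 0, Ȟ^1(U;F) ≅ Z/2 and Ȟ^2(U;F) ≅ 0

intersection data:
  W12={p4,p5} W13={p6} W23={p3}
C dims 3,3; δ0: rk 3, SNF 1^2·2
Ȟ^0 = (3 − 3) − 0 = 0, so Ȟ^0 ≅ 0
Ȟ^1 = (3 − 0) − 3 = 0 plus torsion [2], so Ȟ^1 ≅ Z/2
Ȟ^2 = (0 − 0) − 0 = 0, so Ȟ^2 ≅ 0


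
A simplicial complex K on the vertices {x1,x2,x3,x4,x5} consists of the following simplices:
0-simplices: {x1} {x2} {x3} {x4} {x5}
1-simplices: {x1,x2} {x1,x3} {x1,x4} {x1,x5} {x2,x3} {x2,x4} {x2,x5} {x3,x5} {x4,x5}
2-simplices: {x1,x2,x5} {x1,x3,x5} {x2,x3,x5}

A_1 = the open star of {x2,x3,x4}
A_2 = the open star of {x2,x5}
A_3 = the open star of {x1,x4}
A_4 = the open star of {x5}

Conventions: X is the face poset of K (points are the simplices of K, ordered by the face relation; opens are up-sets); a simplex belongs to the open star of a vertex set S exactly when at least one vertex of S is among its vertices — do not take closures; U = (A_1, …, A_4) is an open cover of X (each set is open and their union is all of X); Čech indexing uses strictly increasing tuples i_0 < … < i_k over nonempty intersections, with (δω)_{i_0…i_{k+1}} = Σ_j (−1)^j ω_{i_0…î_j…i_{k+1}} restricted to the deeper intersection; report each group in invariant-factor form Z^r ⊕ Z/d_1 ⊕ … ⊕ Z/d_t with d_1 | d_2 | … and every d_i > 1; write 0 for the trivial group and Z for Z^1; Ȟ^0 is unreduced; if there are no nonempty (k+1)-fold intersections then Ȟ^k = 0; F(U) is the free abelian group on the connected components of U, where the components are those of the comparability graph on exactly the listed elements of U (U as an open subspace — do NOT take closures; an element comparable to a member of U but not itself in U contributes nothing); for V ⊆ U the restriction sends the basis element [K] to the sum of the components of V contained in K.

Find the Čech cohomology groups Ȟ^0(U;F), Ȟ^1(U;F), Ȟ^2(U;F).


Ȟ^0 = Z,  Ȟ^1 = Z^2,  Ȟ^2 = 0

nerve simplices:
  A1={{x2},{x3},{x4},{x1,x2},{x1,x3},{x1,x4},{x2,x3},{x2,x4},{x2,x5},{x3,x5},{x4,x5},{x1,x2,x5},{x1,x3,x5},{x2,x3,x5}} A2={{x2},{x5},{x1,x2},{x1,x5},{x2,x3},{x2,x4},{x2,x5},{x3,x5},{x4,x5},{x1,x2,x5},{x1,x3,x5},{x2,x3,x5}} A3={{x1},{x4},{x1,x2},{x1,x3},{x1,x4},{x1,x5},{x2,x4},{x4,x5},{x1,x2,x5},{x1,x3,x5}} A4={{x5},{x1,x5},{x2,x5},{x3,x5},{x4,x5},{x1,x2,x5},{x1,x3,x5},{x2,x3,x5}}
  A12={{x2},{x1,x2},{x2,x3},{x2,x4},{x2,x5},{x3,x5},{x4,x5},{x1,x2,x5},{x1,x3,x5},{x2,x3,x5}} A13={{x4},{x1,x2},{x1,x3},{x1,x4},{x2,x4},{x4,x5},{x1,x2,x5},{x1,x3,x5}} A14={{x2,x5},{x3,x5},{x4,x5},{x1,x2,x5},{x1,x3,x5},{x2,x3,x5}} A23={{x1,x2},{x1,x5},{x2,x4},{x4,x5},{x1,x2,x5},{x1,x3,x5}} A24={{x5},{x1,x5},{x2,x5},{x3,x5},{x4,x5},{x1,x2,x5},{x1,x3,x5},{x2,x3,x5}} A34={{x1,x5},{x4,x5},{x1,x2,x5},{x1,x3,x5}}
  A123={{x1,x2},{x2,x4},{x4,x5},{x1,x2,x5},{x1,x3,x5}} A124={{x2,x5},{x3,x5},{x4,x5},{x1,x2,x5},{x1,x3,x5},{x2,x3,x5}} A134={{x4,x5},{x1,x2,x5},{x1,x3,x5}} A234={{x1,x5},{x4,x5},{x1,x2,x5},{x1,x3,x5}}
  A1234={{x4,x5},{x1,x2,x5},{x1,x3,x5}}
components per intersection:
  A1: {{x2},{x3},{x4},{x1,x2},{x1,x3},{x1,x4},{x2,x3},{x2,x4},{x2,x5},{x3,x5},{x4,x5},{x1,x2,x5},{x1,x3,x5},{x2,x3,x5}}
  A2: {{x2},{x5},{x1,x2},{x1,x5},{x2,x3},{x2,x4},{x2,x5},{x3,x5},{x4,x5},{x1,x2,x5},{x1,x3,x5},{x2,x3,x5}}
  A3: {{x1},{x4},{x1,x2},{x1,x3},{x1,x4},{x1,x5},{x2,x4},{x4,x5},{x1,x2,x5},{x1,x3,x5}}
  A4: {{x5},{x1,x5},{x2,x5},{x3,x5},{x4,x5},{x1,x2,x5},{x1,x3,x5},{x2,x3,x5}}
  A12: {{x2},{x1,x2},{x2,x3},{x2,x4},{x2,x5},{x3,x5},{x1,x2,x5},{x1,x3,x5},{x2,x3,x5}} {{x4,x5}}
  A13: {{x4},{x1,x4},{x2,x4},{x4,x5}} {{x1,x2},{x1,x2,x5}} {{x1,x3},{x1,x3,x5}}
  A14: {{x2,x5},{x3,x5},{x1,x2,x5},{x1,x3,x5},{x2,x3,x5}} {{x4,x5}}
  A23: {{x1,x2},{x1,x5},{x1,x2,x5},{x1,x3,x5}} {{x2,x4}} {{x4,x5}}
  A24: {{x5},{x1,x5},{x2,x5},{x3,x5},{x4,x5},{x1,x2,x5},{x1,x3,x5},{x2,x3,x5}}
  A34: {{x1,x5},{x1,x2,x5},{x1,x3,x5}} {{x4,x5}}
  A123: {{x1,x2},{x1,x2,x5}} {{x2,x4}} {{x4,x5}} {{x1,x3,x5}}
  A124: {{x2,x5},{x3,x5},{x1,x2,x5},{x1,x3,x5},{x2,x3,x5}} {{x4,x5}}
  A134: {{x4,x5}} {{x1,x2,x5}} {{x1,x3,x5}}
  A234: {{x1,x5},{x1,x2,x5},{x1,x3,x5}} {{x4,x5}}
  A1234: {{x4,x5}} {{x1,x2,x5}} {{x1,x3,x5}}
C dims 4,13,11,3; δ0: rk 3, SNF 1^3; δ1: rk 8, SNF 1^8; δ2: rk 3, SNF 1^3
degree 0: 4−3−0 = 1 → Ȟ^0 ≅ Z
degree 1: 13−8−3 = 2 → Ȟ^1 ≅ Z^2
degree 2: 11−3−8 = 0 → Ȟ^2 ≅ 0


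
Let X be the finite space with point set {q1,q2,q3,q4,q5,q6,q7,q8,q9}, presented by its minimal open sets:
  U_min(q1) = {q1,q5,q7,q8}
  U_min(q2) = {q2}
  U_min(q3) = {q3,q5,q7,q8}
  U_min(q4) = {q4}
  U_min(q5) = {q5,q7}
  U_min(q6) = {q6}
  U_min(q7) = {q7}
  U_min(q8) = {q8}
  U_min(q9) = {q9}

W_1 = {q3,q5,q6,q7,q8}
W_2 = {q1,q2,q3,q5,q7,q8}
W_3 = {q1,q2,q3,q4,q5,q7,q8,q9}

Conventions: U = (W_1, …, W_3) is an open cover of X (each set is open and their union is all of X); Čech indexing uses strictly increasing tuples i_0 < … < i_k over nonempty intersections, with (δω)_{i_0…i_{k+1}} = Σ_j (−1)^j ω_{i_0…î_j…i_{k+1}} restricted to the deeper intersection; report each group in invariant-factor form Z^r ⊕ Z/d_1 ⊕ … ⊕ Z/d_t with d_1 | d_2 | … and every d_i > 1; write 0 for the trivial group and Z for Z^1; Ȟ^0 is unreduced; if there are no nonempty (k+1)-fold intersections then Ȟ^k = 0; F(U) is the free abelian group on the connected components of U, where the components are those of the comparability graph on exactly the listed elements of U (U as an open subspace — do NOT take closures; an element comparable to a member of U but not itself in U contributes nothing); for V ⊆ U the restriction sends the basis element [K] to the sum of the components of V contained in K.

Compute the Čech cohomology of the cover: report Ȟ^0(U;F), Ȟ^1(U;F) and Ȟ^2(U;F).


nonempty overlaps:
  W12={q3,q5,q7,q8} W13={q3,q5,q7,q8} W23={q1,q2,q3,q5,q7,q8}
  W123={q3,q5,q7,q8}
components per intersection:
  W1: {q3,q5,q7,q8} {q6}
  W2: {q1,q3,q5,q7,q8} {q2}
  W3: {q1,q3,q5,q7,q8} {q2} {q4} {q9}
  W12: {q3,q5,q7,q8}
  W13: {q3,q5,q7,q8}
  W23: {q1,q3,q5,q7,q8} {q2}
  W123: {q3,q5,q7,q8}
C dims 8,4,1; δ0: rk 3, SNF 1^3; δ1: rk 1, SNF 1^1
degree 0: 8−3−0 = 5 → Ȟ^0 ≅ Z^5
degree 1: 4−1−3 = 0 → Ȟ^1 ≅ 0
degree 2: 1−0−1 = 0 → Ȟ^2 ≅ 0

Ȟ^0 ≅ Z^5, Ȟ^1 ≅ 0, Ȟ^2 ≅ 0


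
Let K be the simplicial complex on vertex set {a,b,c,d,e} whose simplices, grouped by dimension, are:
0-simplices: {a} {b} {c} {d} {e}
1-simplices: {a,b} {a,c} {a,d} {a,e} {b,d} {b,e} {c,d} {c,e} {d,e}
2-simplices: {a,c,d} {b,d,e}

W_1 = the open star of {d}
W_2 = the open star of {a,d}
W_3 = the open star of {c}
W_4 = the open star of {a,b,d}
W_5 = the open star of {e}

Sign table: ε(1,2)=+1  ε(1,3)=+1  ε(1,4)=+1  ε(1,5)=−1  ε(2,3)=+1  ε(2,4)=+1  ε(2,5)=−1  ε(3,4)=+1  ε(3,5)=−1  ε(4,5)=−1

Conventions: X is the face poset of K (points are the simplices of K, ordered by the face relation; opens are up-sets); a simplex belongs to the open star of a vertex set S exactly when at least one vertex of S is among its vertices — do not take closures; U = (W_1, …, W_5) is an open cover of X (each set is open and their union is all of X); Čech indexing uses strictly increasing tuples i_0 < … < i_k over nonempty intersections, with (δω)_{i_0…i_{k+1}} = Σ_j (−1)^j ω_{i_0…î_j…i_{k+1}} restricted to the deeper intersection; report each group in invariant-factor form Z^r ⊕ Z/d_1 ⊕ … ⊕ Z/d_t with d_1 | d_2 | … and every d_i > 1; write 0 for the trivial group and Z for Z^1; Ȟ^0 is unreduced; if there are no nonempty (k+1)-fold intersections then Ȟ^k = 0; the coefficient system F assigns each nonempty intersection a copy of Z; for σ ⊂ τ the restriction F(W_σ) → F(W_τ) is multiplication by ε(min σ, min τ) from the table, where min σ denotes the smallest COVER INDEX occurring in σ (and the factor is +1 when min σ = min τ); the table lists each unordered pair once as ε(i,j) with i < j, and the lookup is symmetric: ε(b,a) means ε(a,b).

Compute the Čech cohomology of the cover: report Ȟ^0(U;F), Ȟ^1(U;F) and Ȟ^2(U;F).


Ȟ^0 ≅ Z; Ȟ^1 ≅ Z; Ȟ^2 ≅ 0

nerve of the cover:
  W1={{d},{a,d},{b,d},{c,d},{d,e},{a,c,d},{b,d,e}} W2={{a},{d},{a,b},{a,c},{a,d},{a,e},{b,d},{c,d},{d,e},{a,c,d},{b,d,e}} W3={{c},{a,c},{c,d},{c,e},{a,c,d}} W4={{a},{b},{d},{a,b},{a,c},{a,d},{a,e},{b,d},{b,e},{c,d},{d,e},{a,c,d},{b,d,e}} W5={{e},{a,e},{b,e},{c,e},{d,e},{b,d,e}}
  W12={{d},{a,d},{b,d},{c,d},{d,e},{a,c,d},{b,d,e}} W13={{c,d},{a,c,d}} W14={{d},{a,d},{b,d},{c,d},{d,e},{a,c,d},{b,d,e}} W15={{d,e},{b,d,e}} W23={{a,c},{c,d},{a,c,d}} W24={{a},{d},{a,b},{a,c},{a,d},{a,e},{b,d},{c,d},{d,e},{a,c,d},{b,d,e}} W25={{a,e},{d,e},{b,d,e}} W34={{a,c},{c,d},{a,c,d}} W35={{c,e}} W45={{a,e},{b,e},{d,e},{b,d,e}}
  W123={{c,d},{a,c,d}} W124={{d},{a,d},{b,d},{c,d},{d,e},{a,c,d},{b,d,e}} W125={{d,e},{b,d,e}} W134={{c,d},{a,c,d}} W145={{d,e},{b,d,e}} W234={{a,c},{c,d},{a,c,d}} W245={{a,e},{d,e},{b,d,e}}
  W1234={{c,d},{a,c,d}} W1245={{d,e},{b,d,e}}
C dims 5,10,7,2; δ0: rk 4, SNF 1^4; δ1: rk 5, SNF 1^5; δ2: rk 2, SNF 1^2
Ȟ^0 = (5 − 4) − 0 = 1, so Ȟ^0 ≅ Z
Ȟ^1 = (10 − 5) − 4 = 1, so Ȟ^1 ≅ Z
Ȟ^2 = (7 − 2) − 5 = 0, so Ȟ^2 ≅ 0


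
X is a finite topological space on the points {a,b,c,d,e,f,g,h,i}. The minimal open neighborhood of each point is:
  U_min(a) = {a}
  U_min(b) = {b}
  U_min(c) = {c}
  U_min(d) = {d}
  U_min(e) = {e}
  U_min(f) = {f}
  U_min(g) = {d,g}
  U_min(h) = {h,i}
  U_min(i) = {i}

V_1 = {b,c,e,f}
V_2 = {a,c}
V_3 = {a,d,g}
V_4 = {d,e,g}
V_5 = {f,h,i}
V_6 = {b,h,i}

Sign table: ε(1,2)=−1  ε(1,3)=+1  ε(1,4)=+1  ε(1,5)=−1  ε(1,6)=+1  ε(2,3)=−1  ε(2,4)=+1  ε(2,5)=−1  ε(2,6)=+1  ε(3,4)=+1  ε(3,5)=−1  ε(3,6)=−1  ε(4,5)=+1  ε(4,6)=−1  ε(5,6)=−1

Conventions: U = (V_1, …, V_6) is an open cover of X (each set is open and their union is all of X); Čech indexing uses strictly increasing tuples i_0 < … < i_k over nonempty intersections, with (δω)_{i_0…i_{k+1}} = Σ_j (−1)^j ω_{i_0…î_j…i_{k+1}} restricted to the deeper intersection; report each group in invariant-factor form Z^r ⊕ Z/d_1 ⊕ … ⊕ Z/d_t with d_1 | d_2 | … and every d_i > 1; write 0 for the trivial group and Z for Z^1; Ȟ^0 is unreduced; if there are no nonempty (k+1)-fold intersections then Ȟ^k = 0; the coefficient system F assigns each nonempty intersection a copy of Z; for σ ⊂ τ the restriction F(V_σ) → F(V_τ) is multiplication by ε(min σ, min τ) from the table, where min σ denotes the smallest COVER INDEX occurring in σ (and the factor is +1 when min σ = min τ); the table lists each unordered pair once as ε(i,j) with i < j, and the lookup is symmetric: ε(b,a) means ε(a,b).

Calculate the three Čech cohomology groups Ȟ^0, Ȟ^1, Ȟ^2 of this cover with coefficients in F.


Ȟ^0 ≅ Z, Ȟ^1 ≅ Z^2, Ȟ^2 ≅ 0

cover nerve:
  V12={c} V14={e} V15={f} V16={b} V23={a} V34={d,g} V56={h,i}
C dims 6,7; δ0: rk 5, SNF 1^5
Ȟ^0: (6−5)−0=1 ⇒ Z
Ȟ^1: (7−0)−5=2 ⇒ Z^2
Ȟ^2: (0−0)−0=0 ⇒ 0


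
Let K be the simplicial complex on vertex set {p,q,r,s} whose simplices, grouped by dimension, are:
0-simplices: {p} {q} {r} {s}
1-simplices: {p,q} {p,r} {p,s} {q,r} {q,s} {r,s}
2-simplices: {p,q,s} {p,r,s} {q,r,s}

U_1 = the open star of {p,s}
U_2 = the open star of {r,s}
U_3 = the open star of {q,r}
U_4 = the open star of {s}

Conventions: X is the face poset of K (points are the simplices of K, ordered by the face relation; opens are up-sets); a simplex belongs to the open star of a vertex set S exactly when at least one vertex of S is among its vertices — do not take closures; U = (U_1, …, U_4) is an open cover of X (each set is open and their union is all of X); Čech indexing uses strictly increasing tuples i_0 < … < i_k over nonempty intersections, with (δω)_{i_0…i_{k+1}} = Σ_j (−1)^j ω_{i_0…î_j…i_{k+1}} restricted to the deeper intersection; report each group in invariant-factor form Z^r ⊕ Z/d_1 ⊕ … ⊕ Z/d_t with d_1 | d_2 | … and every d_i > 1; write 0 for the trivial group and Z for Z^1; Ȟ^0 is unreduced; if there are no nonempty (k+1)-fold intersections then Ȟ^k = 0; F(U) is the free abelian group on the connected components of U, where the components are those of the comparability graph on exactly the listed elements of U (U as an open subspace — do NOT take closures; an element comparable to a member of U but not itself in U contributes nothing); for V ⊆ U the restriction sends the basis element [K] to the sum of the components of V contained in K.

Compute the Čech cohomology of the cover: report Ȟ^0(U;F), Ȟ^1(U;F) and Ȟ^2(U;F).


nerve simplices:
  U1={{p},{s},{p,q},{p,r},{p,s},{q,s},{r,s},{p,q,s},{p,r,s},{q,r,s}} U2={{r},{s},{p,r},{p,s},{q,r},{q,s},{r,s},{p,q,s},{p,r,s},{q,r,s}} U3={{q},{r},{p,q},{p,r},{q,r},{q,s},{r,s},{p,q,s},{p,r,s},{q,r,s}} U4={{s},{p,s},{q,s},{r,s},{p,q,s},{p,r,s},{q,r,s}}
  U12={{s},{p,r},{p,s},{q,s},{r,s},{p,q,s},{p,r,s},{q,r,s}} U13={{p,q},{p,r},{q,s},{r,s},{p,q,s},{p,r,s},{q,r,s}} U14={{s},{p,s},{q,s},{r,s},{p,q,s},{p,r,s},{q,r,s}} U23={{r},{p,r},{q,r},{q,s},{r,s},{p,q,s},{p,r,s},{q,r,s}} U24={{s},{p,s},{q,s},{r,s},{p,q,s},{p,r,s},{q,r,s}} U34={{q,s},{r,s},{p,q,s},{p,r,s},{q,r,s}}
  U123={{p,r},{q,s},{r,s},{p,q,s},{p,r,s},{q,r,s}} U124={{s},{p,s},{q,s},{r,s},{p,q,s},{p,r,s},{q,r,s}} U134={{q,s},{r,s},{p,q,s},{p,r,s},{q,r,s}} U234={{q,s},{r,s},{p,q,s},{p,r,s},{q,r,s}}
  U1234={{q,s},{r,s},{p,q,s},{p,r,s},{q,r,s}}
components per intersection:
  U1: {{p},{s},{p,q},{p,r},{p,s},{q,s},{r,s},{p,q,s},{p,r,s},{q,r,s}}
  U2: {{r},{s},{p,r},{p,s},{q,r},{q,s},{r,s},{p,q,s},{p,r,s},{q,r,s}}
  U3: {{q},{r},{p,q},{p,r},{q,r},{q,s},{r,s},{p,q,s},{p,r,s},{q,r,s}}
  U4: {{s},{p,s},{q,s},{r,s},{p,q,s},{p,r,s},{q,r,s}}
  U12: {{s},{p,r},{p,s},{q,s},{r,s},{p,q,s},{p,r,s},{q,r,s}}
  U13: {{p,q},{p,r},{q,s},{r,s},{p,q,s},{p,r,s},{q,r,s}}
  U14: {{s},{p,s},{q,s},{r,s},{p,q,s},{p,r,s},{q,r,s}}
  U23: {{r},{p,r},{q,r},{q,s},{r,s},{p,q,s},{p,r,s},{q,r,s}}
  U24: {{s},{p,s},{q,s},{r,s},{p,q,s},{p,r,s},{q,r,s}}
  U34: {{q,s},{r,s},{p,q,s},{p,r,s},{q,r,s}}
  U123: {{p,r},{q,s},{r,s},{p,q,s},{p,r,s},{q,r,s}}
  U124: {{s},{p,s},{q,s},{r,s},{p,q,s},{p,r,s},{q,r,s}}
  U134: {{q,s},{r,s},{p,q,s},{p,r,s},{q,r,s}}
  U234: {{q,s},{r,s},{p,q,s},{p,r,s},{q,r,s}}
  U1234: {{q,s},{r,s},{p,q,s},{p,r,s},{q,r,s}}
C dims 4,6,4,1; δ0: rk 3, SNF 1^3; δ1: rk 3, SNF 1^3; δ2: rk 1, SNF 1^1
degree 0: 4−3−0 = 1 → Ȟ^0 ≅ Z
degree 1: 6−3−3 = 0 → Ȟ^1 ≅ 0
degree 2: 4−1−3 = 0 → Ȟ^2 ≅ 0

Ȟ^0 = Z, Ȟ^1 = 0 and Ȟ^2 = 0
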